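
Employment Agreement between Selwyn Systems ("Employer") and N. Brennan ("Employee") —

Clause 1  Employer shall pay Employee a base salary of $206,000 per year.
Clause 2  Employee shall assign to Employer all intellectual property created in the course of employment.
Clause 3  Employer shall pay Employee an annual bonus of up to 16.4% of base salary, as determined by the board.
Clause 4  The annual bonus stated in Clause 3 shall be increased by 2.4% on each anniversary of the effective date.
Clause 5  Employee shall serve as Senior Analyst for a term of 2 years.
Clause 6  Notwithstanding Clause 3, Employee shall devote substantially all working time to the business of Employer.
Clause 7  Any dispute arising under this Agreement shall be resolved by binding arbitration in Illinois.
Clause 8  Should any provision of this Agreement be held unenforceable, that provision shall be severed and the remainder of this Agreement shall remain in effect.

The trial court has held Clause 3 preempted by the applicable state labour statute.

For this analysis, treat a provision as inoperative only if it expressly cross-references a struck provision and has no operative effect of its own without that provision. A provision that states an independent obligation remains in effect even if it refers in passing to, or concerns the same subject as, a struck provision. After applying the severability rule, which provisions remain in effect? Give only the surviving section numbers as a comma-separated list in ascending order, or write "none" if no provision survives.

1, 2, 5, 6, 7, 8

Clause 3 is struck. Clause 4 does nothing except set the escalation of the annual bonus by reference to Clause 3; with Clause 3 gone it has no independent effect and is inoperative. Clause 6 mentions Clause 3 but its own obligation stands independently of Clause 3, so Clause 6 is not affected. Clause 8 is a severability clause and preserves every provision that can still be given independent effect. That leaves Clause 1, Clause 2, Clause 5, Clause 6, Clause 7, and Clause 8 in effect.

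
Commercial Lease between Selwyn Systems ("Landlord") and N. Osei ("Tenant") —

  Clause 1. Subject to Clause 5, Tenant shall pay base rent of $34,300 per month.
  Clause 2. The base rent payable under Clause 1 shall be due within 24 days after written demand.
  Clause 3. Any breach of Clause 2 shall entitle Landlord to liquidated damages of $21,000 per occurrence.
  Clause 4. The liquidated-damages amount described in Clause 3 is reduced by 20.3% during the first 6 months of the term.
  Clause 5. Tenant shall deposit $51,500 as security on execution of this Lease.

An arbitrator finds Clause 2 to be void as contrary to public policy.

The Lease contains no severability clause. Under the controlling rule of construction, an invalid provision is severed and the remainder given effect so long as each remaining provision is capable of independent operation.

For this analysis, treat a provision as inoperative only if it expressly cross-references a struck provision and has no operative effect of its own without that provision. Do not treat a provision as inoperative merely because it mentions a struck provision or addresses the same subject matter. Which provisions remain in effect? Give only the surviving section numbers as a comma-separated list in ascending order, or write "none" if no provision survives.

Clause 2 is struck. Clause 3 does nothing except set the liquidated-damages amount by reference to Clause 2; with Clause 2 gone it has no independent effect and is inoperative. Clause 4 does nothing except set the introductory reduction to the liquidated-damages amount by reference to Clause 3; with Clause 3 gone it has no independent effect and is inoperative. With no severability clause, the stated default rule severs what cannot stand and enforces each remaining provision that can operate on its own. The provisions still in force are Clause 1 and Clause 5.

1, 5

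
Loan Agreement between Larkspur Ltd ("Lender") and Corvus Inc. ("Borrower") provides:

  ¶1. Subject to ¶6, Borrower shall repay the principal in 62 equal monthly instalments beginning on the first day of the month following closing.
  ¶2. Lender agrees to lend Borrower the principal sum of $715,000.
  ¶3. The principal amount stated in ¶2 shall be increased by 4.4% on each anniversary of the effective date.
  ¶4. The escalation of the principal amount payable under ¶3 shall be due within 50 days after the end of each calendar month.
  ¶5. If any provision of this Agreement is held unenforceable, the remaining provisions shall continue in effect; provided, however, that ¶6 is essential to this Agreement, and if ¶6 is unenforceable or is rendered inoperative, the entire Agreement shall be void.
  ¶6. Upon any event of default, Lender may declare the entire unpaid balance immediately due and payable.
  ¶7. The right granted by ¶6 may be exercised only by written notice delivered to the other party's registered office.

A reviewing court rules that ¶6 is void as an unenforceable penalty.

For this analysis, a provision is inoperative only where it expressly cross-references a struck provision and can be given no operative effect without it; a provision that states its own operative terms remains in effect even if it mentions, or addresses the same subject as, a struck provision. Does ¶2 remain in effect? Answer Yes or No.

¶6 is struck. The only function of ¶7 is the notice requirement for ¶6, so it cannot stand once ¶6 is removed. ¶5 makes ¶6 an essential term, and ¶6 is the provision held invalid; under ¶5, the entire Agreement is therefore void. No provision of the Agreement survives. ¶2 is among the inoperative provisions, so the answer is no.

No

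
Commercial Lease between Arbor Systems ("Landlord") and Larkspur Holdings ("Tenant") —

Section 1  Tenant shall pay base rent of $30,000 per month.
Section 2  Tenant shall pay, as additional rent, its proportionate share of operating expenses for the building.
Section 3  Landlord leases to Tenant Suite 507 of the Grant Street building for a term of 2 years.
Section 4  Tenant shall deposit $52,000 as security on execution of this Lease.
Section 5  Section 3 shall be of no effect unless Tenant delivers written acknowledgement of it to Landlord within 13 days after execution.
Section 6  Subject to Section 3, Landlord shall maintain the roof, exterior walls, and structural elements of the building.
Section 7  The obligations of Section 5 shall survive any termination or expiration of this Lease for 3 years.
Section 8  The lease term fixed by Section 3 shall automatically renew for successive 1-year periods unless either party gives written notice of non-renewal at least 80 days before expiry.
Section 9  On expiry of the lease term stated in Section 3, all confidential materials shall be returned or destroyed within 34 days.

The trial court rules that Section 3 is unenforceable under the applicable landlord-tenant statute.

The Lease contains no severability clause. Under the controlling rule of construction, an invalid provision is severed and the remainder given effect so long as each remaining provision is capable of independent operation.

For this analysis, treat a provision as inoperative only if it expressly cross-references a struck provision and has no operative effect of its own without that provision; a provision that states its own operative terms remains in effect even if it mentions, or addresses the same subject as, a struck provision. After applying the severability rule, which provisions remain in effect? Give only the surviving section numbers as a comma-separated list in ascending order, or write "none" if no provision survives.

Section 3 is struck. The only function of Section 5 is the acknowledgement condition for Section 3, so it cannot stand once Section 3 is removed. Section 8 has no operative effect of its own apart from Section 3 and is therefore inoperative. Section 9 merely fixes the return obligation tied to Section 3; with Section 3 gone it has nothing to operate on and falls away. The only function of Section 7 is the survival period for Section 5, so it cannot stand once Section 5 is removed. Section 6 mentions Section 3 but its own obligation stands independently of Section 3, so Section 6 is not affected. With no severability clause, the stated default rule severs what cannot stand and enforces each remaining provision that can operate on its own. That leaves Section 1, Section 2, Section 4, and Section 6 in effect.

1, 2, 4, 6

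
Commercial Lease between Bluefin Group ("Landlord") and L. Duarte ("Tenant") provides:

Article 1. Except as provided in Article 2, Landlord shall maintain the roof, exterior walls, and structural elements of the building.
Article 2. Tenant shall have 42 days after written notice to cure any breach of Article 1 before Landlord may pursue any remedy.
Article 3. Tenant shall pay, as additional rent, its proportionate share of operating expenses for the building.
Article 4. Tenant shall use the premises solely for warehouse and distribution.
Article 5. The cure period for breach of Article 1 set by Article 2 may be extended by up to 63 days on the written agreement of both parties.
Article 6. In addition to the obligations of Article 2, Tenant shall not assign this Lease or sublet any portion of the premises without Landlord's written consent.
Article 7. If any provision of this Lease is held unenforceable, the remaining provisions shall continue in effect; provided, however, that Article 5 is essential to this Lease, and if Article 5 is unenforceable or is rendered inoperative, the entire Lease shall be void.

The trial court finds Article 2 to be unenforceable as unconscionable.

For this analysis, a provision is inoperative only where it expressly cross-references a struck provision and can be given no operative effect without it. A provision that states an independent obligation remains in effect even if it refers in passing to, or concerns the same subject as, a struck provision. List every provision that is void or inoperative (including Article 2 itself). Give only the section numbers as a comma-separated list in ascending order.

Article 2 is struck. Article 5 has no operative effect of its own apart from Article 2 and is therefore inoperative. Article 7 makes Article 5 an essential term, and Article 5 has been rendered inoperative by the cascade; under Article 7, the entire Lease is therefore void. No provision of the Lease survives.

1, 2, 3, 4, 5, 6, 7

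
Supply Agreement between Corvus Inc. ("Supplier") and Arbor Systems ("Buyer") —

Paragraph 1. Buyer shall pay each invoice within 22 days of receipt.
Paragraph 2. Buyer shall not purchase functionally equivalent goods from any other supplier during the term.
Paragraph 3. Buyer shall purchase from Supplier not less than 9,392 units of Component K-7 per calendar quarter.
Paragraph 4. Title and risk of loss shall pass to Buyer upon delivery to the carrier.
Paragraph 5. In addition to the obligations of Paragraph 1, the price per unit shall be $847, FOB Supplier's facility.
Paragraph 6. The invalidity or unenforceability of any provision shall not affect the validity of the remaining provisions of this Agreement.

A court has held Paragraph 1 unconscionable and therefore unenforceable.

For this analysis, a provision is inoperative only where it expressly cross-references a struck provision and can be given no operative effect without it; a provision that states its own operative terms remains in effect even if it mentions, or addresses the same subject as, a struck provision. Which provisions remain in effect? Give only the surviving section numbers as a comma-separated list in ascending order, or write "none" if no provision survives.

Paragraph 1 is struck. Paragraph 5 mentions Paragraph 1 but its own obligation stands independently of Paragraph 1, so Paragraph 5 is not affected. Nothing else in the Agreement is defined by reference to Paragraph 1. Under the severability clause in Paragraph 6, the remaining provisions continue in force. That leaves Paragraph 2, Paragraph 3, Paragraph 4, Paragraph 5, and Paragraph 6 in effect.

2, 3, 4, 5, 6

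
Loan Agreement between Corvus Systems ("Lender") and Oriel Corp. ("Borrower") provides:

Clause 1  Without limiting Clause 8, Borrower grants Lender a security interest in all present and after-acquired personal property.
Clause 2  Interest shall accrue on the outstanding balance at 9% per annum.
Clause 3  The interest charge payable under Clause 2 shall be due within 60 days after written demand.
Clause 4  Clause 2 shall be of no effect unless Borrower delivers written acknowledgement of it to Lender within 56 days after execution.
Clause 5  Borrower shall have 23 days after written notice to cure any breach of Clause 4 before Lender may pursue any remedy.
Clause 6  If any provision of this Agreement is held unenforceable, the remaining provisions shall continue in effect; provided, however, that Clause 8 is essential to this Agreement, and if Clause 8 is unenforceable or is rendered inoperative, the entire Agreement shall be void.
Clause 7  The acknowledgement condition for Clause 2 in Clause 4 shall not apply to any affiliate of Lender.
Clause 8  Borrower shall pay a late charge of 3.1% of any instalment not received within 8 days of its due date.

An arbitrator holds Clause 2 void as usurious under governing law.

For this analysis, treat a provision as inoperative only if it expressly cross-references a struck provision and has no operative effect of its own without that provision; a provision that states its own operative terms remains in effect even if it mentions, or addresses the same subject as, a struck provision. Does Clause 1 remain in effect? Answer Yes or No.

Yes

Clause 2 is struck. The whole of Clause 3 is the payment deadline for the interest charge, defined by reference to Clause 2, so Clause 3 cannot stand once Clause 2 is removed. The only function of Clause 4 is the acknowledgement condition for Clause 2, so it cannot stand once Clause 2 is removed. The only function of Clause 5 is the cure period for breach of Clause 4, so it cannot stand once Clause 4 is removed. The whole of Clause 7 is the carve-out from the acknowledgement condition for Clause 2, defined by reference to Clause 4, so Clause 7 cannot stand once Clause 4 is removed. Clause 6 makes Clause 8 an essential term, but Clause 8 is unaffected, so the severability proviso in Clause 6 preserves the remaining provisions. Clause 1, Clause 6, and Clause 8 remain in effect. Clause 1 is among the surviving provisions, so the answer is yes.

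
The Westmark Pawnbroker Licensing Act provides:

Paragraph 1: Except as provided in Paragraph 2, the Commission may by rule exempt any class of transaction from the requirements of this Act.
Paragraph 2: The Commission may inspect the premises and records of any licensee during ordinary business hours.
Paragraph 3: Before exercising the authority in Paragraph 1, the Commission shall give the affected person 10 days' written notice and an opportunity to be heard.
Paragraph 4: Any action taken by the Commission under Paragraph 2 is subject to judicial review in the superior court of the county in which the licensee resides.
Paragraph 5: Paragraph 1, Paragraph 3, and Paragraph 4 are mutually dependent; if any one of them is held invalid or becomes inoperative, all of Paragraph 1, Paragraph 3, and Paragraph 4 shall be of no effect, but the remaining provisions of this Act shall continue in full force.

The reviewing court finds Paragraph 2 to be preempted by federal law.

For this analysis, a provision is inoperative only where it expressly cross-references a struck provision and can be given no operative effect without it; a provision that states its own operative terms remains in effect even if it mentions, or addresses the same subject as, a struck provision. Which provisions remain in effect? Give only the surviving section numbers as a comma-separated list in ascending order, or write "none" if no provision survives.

5

Paragraph 2 is struck. Paragraph 4 operates only by reference to Paragraph 2, so it falls with Paragraph 2. Paragraph 5 declares Paragraph 1, Paragraph 3, and Paragraph 4 mutually dependent; since one of them has fallen, all of them are of no effect. That brings down Paragraph 1 and Paragraph 3 as well. The remainder continues in force under Paragraph 5. Only Paragraph 5 remains in effect.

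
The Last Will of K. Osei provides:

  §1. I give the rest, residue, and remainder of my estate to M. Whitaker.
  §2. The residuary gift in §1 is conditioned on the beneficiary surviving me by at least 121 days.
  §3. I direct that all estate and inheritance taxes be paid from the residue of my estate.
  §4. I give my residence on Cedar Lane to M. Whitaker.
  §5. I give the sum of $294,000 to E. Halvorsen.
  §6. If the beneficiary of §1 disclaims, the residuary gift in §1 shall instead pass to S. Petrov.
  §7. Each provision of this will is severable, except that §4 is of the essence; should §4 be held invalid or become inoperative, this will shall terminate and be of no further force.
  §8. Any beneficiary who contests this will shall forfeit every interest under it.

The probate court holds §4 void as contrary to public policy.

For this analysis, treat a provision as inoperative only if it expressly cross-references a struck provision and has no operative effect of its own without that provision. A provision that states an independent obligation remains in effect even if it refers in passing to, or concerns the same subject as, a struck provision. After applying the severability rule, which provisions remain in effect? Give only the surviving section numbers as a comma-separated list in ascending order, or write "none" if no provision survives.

none

§4 is struck. Nothing else in the will is defined by reference to §4. §7 makes §4 an essential term, and §4 is the provision held invalid; under §7, the entire will is therefore void. No provision of the will survives.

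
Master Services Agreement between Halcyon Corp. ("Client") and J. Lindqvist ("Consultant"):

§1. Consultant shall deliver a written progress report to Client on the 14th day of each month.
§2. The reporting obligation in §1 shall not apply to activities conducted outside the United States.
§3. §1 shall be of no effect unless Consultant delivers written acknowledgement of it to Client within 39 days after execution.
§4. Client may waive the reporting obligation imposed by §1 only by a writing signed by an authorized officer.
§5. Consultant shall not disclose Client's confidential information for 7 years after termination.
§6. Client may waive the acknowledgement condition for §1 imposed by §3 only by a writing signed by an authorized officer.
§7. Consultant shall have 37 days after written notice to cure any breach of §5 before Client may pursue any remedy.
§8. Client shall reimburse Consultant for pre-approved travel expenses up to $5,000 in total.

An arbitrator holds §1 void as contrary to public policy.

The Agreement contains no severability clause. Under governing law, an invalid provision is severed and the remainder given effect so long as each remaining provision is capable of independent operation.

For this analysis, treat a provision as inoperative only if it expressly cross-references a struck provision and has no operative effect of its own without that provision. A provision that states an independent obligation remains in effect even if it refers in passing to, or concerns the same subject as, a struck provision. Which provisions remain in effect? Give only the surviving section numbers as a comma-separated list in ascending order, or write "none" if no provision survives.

§1 is struck. §2 has no operative effect of its own apart from §1 and is therefore inoperative. §3 operates only by reference to §1, so it falls with §1. §4 merely fixes the waiver condition for §1; with §1 gone it has nothing to operate on and falls away. §6 has no operative effect of its own apart from §3 and is therefore inoperative. Under the stated default rule, only provisions that cannot operate independently fall away; the rest are enforced. §5, §7, and §8 remain in effect.

5, 7, 8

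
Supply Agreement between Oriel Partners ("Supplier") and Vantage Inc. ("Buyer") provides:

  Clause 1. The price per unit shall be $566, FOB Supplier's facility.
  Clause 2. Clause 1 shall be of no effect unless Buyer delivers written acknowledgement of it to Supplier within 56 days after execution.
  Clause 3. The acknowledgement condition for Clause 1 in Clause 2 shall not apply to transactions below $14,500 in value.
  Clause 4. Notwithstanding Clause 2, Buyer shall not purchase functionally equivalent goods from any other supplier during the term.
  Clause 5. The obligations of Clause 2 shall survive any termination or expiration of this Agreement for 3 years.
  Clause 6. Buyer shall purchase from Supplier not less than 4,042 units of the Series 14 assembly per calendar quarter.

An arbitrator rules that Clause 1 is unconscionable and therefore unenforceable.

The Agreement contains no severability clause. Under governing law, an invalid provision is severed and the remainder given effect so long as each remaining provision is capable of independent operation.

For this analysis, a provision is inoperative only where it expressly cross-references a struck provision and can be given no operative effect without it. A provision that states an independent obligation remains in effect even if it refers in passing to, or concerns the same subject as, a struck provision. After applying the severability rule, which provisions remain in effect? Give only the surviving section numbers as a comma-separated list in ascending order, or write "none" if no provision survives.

Clause 1 is struck. Clause 2 operates only by reference to Clause 1, so it falls with Clause 1. The whole of Clause 3 is the carve-out from the acknowledgement condition for Clause 1, defined by reference to Clause 2, so Clause 3 cannot stand once Clause 2 is removed. Clause 5 operates only by reference to Clause 2, so it falls with Clause 2. Clause 4 mentions Clause 2 but its own obligation stands independently of Clause 2, so Clause 4 is not affected. Under the stated default rule, only provisions that cannot operate independently fall away; the rest are enforced. That leaves Clause 4 and Clause 6 in effect.

4, 6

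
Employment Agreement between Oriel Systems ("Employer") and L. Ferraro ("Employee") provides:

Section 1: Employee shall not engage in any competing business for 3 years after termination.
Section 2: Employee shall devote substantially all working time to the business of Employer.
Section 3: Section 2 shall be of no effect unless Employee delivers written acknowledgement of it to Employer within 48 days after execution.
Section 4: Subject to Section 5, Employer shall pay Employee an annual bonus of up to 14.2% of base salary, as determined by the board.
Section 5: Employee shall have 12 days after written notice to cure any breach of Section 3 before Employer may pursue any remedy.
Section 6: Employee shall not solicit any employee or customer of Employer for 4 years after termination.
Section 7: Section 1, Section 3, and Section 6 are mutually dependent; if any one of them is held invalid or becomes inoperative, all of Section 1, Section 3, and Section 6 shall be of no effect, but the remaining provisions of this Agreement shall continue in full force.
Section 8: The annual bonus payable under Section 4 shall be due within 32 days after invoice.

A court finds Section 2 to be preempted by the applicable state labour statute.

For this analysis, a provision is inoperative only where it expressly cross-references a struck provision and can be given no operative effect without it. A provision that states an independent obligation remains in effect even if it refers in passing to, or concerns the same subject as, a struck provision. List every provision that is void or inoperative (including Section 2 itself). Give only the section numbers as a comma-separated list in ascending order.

Section 2 is struck. The only function of Section 3 is the acknowledgement condition for Section 2, so it cannot stand once Section 2 is removed. The only function of Section 5 is the cure period for breach of Section 3, so it cannot stand once Section 3 is removed. Section 4 mentions Section 5 but its own obligation stands independently of Section 5, so Section 4 is not affected. Section 7 declares Section 1, Section 3, and Section 6 mutually dependent; since one of them has fallen, all of them are of no effect. That brings down Section 1 and Section 6 as well. The remainder continues in force under Section 7. Section 4, Section 7, and Section 8 remain in effect.

1, 2, 3, 5, 6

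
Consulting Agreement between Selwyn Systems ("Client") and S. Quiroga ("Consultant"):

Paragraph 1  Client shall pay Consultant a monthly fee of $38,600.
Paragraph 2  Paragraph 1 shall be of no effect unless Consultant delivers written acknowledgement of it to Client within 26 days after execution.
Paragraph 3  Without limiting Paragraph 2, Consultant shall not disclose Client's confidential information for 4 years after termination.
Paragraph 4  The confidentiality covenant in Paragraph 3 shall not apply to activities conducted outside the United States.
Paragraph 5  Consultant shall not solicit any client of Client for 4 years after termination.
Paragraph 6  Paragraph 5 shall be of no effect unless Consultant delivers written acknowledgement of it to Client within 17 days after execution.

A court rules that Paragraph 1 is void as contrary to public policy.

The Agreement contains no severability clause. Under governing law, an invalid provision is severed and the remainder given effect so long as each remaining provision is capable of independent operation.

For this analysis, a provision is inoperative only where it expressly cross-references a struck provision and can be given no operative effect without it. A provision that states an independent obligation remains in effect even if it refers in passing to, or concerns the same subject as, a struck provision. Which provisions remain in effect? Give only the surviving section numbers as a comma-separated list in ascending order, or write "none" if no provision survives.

Paragraph 1 is struck. Paragraph 2 merely fixes the acknowledgement condition for Paragraph 1; with Paragraph 1 gone it has nothing to operate on and falls away. Although Paragraph 3 refers to Paragraph 2, its operative terms do not depend on Paragraph 2, so it remains in effect. With no severability clause, the stated default rule severs what cannot stand and enforces each remaining provision that can operate on its own. Paragraph 3, Paragraph 4, Paragraph 5, and Paragraph 6 remain in effect.

3, 4, 5, 6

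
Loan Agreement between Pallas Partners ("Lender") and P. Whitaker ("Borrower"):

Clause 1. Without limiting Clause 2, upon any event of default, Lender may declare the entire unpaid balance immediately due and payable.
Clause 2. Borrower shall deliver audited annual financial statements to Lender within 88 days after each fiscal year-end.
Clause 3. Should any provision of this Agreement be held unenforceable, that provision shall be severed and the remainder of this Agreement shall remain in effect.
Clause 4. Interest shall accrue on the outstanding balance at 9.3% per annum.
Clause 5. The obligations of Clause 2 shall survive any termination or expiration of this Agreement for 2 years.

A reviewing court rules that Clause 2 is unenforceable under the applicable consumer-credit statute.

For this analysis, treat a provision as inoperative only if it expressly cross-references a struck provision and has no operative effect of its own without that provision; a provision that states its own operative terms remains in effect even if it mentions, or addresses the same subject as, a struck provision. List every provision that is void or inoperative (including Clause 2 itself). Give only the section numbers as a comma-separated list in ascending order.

Clause 2 is struck. Clause 5 has no operative effect of its own apart from Clause 2 and is therefore inoperative. Clause 1 mentions Clause 2 but its own obligation stands independently of Clause 2, so Clause 1 is not affected. Clause 3 is a severability clause and preserves every provision that can still be given independent effect. Clause 1, Clause 3, and Clause 4 remain in effect.

2, 5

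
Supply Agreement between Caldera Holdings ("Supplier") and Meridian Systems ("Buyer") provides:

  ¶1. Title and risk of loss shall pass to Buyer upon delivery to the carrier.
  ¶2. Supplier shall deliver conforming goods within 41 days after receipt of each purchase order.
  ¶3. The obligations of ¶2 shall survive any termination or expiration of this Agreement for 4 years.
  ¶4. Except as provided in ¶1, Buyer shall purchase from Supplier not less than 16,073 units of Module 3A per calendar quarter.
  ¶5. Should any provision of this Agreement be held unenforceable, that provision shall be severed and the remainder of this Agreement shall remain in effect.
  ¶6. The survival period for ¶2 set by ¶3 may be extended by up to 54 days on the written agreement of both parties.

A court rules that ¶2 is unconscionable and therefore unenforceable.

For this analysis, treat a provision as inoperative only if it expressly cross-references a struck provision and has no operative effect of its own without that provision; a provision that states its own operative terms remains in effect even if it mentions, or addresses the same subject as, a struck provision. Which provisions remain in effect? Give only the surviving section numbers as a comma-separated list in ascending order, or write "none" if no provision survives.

¶2 is struck. ¶3 operates only by reference to ¶2, so it falls with ¶2. The whole of ¶6 is the extension of the survival period for ¶2, defined by reference to ¶3, so ¶6 cannot stand once ¶3 is removed. Under the severability clause in ¶5, the remaining provisions continue in force. That leaves ¶1, ¶4, and ¶5 in effect.

1, 4, 5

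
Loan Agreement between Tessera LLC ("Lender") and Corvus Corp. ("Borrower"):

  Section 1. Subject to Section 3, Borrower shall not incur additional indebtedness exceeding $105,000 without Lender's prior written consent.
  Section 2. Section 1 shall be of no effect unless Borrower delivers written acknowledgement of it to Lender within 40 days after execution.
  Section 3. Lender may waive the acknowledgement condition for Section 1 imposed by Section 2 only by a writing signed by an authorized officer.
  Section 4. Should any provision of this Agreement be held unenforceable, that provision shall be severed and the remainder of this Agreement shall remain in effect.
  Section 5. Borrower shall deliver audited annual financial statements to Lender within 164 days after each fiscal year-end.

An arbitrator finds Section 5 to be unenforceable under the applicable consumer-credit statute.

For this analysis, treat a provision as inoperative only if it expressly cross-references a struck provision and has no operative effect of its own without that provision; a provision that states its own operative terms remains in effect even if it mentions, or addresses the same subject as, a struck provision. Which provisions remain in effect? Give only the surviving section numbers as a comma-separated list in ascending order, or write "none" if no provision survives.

Section 5 is struck. Nothing else in the Agreement is defined by reference to Section 5. Under the severability clause in Section 4, the remaining provisions continue in force. Section 1, Section 2, Section 3, and Section 4 remain in effect.

1, 2, 3, 4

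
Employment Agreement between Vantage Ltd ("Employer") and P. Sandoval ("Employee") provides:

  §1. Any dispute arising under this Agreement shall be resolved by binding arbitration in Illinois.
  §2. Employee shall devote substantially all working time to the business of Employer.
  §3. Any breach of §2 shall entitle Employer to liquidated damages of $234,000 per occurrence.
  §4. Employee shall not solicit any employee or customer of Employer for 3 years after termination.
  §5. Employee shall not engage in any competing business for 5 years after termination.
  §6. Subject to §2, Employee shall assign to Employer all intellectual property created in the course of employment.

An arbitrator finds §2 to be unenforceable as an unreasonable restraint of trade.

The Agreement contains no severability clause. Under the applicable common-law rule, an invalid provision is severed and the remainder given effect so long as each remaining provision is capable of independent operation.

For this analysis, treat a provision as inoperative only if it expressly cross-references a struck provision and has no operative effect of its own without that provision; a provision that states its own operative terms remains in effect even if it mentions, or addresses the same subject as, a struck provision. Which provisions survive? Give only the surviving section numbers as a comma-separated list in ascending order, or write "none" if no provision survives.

1, 4, 5, 6

§2 is struck. The whole of §3 is the liquidated-damages amount, defined by reference to §2, so §3 cannot stand once §2 is removed. Although §6 refers to §2, its operative terms do not depend on §2, so it remains in effect. Under the stated default rule, only provisions that cannot operate independently fall away; the rest are enforced. §1, §4, §5, and §6 remain in effect.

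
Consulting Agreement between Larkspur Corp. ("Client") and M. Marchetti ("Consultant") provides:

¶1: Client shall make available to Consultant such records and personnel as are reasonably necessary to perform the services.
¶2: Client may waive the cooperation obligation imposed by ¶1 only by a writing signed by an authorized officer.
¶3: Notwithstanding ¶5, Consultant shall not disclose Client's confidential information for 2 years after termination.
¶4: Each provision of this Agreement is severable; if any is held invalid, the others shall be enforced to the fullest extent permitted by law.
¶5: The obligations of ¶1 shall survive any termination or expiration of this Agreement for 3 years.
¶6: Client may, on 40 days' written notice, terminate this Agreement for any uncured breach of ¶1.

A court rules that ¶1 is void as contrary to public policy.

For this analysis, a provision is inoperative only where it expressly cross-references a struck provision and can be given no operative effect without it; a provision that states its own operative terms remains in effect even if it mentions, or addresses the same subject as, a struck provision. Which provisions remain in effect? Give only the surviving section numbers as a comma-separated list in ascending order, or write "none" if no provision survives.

3, 4

¶1 is struck. ¶2 has no operative effect of its own apart from ¶1 and is therefore inoperative. ¶5 has no operative effect of its own apart from ¶1 and is therefore inoperative. ¶6 operates only by reference to ¶1, so it falls with ¶1. Although ¶3 refers to ¶5, its operative terms do not depend on ¶5, so it remains in effect. ¶4 is a severability clause and preserves every provision that can still be given independent effect. The provisions still in force are ¶3 and ¶4.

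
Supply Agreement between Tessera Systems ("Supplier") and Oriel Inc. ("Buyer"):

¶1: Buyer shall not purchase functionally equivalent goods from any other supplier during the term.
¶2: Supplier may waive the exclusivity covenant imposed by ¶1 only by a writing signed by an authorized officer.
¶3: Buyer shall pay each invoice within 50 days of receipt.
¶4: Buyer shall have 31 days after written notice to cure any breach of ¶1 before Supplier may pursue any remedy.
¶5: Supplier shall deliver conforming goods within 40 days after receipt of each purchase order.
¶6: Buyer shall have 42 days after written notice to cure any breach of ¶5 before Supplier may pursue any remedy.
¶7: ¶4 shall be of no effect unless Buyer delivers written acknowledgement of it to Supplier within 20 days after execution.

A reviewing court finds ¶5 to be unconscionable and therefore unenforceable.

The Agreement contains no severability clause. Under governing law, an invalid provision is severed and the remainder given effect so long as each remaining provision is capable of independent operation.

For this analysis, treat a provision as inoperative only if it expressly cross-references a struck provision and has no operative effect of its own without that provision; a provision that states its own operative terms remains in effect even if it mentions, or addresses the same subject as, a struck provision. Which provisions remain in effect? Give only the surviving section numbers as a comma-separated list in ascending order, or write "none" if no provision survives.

¶5 is struck. ¶6 merely fixes the cure period for breach of ¶5; with ¶5 gone it has nothing to operate on and falls away. With no severability clause, the stated default rule severs what cannot stand and enforces each remaining provision that can operate on its own. That leaves ¶1, ¶2, ¶3, ¶4, and ¶7 in effect.

1, 2, 3, 4, 7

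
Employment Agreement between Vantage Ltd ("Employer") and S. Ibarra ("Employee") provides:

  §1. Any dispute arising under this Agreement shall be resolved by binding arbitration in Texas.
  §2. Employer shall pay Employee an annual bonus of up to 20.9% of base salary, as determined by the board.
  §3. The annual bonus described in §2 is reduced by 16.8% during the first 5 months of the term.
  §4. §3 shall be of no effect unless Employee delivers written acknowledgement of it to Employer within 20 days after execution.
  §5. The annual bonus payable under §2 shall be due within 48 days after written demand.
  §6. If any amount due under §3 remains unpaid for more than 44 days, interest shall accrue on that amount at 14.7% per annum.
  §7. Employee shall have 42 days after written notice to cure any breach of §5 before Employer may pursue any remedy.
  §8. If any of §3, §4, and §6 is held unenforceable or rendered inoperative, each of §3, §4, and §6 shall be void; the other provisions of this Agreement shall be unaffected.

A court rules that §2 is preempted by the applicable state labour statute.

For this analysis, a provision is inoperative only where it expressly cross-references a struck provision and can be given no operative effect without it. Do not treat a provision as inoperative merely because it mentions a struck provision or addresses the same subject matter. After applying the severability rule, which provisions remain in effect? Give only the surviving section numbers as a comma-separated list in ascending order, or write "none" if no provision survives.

§2 is struck. §3 has no operative effect of its own apart from §2 and is therefore inoperative. §5 has no operative effect of its own apart from §2 and is therefore inoperative. §4 operates only by reference to §3, so it falls with §3. §6 operates only by reference to §3, so it falls with §3. The only function of §7 is the cure period for breach of §5, so it cannot stand once §5 is removed. §8 declares §3, §4, and §6 mutually dependent; since one of them has fallen, all of them are of no effect. The remainder continues in force under §8. That leaves §1 and §8 in effect.

1, 8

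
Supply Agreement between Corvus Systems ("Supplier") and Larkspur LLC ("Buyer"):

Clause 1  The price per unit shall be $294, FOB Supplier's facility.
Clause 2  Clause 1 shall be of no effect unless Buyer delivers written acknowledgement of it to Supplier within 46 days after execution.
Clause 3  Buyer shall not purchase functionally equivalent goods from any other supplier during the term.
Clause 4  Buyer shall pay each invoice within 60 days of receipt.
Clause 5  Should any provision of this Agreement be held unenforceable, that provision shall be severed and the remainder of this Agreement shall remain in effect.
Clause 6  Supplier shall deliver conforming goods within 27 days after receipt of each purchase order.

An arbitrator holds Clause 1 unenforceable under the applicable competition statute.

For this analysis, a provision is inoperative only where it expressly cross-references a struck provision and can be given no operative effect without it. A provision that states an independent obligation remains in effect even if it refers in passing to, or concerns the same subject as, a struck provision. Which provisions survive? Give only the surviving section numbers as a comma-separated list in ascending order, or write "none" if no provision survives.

3, 4, 5, 6

Clause 1 is struck. Clause 2 has no operative effect of its own apart from Clause 1 and is therefore inoperative. Under the severability clause in Clause 5, the remaining provisions continue in force. That leaves Clause 3, Clause 4, Clause 5, and Clause 6 in effect.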